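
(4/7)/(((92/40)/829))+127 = 53607/161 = 332.96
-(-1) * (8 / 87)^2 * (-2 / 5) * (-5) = 128 / 7569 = 0.02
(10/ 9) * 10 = 100/ 9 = 11.11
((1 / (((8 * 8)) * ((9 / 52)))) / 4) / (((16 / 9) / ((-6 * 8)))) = -39 / 64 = -0.61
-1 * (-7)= 7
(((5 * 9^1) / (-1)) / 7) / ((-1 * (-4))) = -1.61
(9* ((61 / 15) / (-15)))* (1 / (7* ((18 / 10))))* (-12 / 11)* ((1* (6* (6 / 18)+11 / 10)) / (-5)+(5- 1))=20618 / 28875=0.71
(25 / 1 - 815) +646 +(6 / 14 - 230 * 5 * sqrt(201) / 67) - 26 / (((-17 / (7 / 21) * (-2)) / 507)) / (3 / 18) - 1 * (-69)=-101148 / 119 - 1150 * sqrt(201) / 67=-1093.33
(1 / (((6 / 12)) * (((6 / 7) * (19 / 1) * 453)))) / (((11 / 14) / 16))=1568 / 284031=0.01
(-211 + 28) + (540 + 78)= 435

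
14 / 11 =1.27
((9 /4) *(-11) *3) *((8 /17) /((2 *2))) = -297 /34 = -8.74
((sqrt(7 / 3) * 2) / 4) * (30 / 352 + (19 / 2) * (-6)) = -3339 * sqrt(21) / 352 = -43.47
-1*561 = -561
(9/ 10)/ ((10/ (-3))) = -27/ 100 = -0.27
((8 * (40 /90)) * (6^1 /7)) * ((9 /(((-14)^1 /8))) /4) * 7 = -192 /7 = -27.43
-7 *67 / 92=-469 / 92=-5.10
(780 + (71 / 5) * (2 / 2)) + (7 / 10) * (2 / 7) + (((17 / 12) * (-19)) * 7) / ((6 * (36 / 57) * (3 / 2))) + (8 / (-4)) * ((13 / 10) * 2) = 4899221 / 6480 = 756.05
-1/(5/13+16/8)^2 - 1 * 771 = -741100/961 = -771.18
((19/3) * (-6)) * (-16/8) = 76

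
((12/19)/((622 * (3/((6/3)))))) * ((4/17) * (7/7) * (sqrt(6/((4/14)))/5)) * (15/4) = 12 * sqrt(21)/100453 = 0.00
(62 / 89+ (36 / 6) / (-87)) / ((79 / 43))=69660 / 203899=0.34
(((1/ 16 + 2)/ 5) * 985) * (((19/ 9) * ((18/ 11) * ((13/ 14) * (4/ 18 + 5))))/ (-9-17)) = -175921/ 672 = -261.79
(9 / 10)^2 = 0.81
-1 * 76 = -76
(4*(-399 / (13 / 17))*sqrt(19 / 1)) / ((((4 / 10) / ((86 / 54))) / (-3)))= 108662.88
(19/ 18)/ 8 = 19/ 144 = 0.13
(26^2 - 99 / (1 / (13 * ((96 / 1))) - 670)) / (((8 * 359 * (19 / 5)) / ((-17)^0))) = 706708795 / 11406881078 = 0.06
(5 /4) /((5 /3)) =3 /4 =0.75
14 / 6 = 7 / 3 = 2.33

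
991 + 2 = 993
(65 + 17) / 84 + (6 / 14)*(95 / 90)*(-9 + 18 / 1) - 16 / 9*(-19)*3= 2234 / 21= 106.38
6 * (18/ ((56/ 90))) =1215/ 7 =173.57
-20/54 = -10/27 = -0.37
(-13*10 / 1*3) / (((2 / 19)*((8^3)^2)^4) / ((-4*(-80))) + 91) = -37050 / 147573952589676421573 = -0.00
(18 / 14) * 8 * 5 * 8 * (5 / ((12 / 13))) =15600 / 7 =2228.57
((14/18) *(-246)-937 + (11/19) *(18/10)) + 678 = -128048/285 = -449.29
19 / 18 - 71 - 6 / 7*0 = -1259 / 18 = -69.94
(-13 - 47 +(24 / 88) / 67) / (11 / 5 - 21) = 221085 / 69278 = 3.19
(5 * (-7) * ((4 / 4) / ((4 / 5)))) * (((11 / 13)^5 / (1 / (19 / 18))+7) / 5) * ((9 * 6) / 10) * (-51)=53381731977 / 2970344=17971.57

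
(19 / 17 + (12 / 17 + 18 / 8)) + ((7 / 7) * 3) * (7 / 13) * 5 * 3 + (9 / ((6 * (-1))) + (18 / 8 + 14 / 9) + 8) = 76795 / 1989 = 38.61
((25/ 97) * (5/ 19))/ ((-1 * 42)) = -125/ 77406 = -0.00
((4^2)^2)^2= 65536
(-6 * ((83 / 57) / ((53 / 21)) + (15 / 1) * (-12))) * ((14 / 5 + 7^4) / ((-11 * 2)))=-6514742703 / 55385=-117626.48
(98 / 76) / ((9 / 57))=49 / 6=8.17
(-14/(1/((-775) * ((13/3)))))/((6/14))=987350/9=109705.56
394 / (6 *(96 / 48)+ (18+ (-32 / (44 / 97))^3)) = -262207 / 233624323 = -0.00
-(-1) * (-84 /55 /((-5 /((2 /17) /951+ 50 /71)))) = 0.22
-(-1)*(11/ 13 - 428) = -427.15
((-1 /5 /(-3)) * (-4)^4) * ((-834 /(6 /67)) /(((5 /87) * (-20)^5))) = 270077 /312500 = 0.86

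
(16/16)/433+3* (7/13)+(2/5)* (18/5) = 3.06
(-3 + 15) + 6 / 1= 18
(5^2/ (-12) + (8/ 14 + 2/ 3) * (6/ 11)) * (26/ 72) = -16913/ 33264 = -0.51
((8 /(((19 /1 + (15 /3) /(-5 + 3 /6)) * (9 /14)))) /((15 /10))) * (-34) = -1088 /69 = -15.77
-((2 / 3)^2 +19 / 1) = -175 / 9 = -19.44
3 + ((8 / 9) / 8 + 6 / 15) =3.51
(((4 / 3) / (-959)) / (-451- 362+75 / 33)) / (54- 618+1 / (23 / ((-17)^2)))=-46 / 14791310079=-0.00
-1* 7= -7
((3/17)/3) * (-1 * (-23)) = 23/17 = 1.35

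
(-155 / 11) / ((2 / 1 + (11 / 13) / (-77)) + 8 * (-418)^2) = -14105 / 1399191783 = -0.00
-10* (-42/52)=105/13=8.08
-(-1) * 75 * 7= 525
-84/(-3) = 28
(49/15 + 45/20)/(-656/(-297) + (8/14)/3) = 229383/99760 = 2.30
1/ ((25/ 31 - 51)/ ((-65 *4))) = 2015/ 389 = 5.18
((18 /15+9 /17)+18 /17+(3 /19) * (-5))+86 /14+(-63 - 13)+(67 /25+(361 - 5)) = 16438692 /56525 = 290.82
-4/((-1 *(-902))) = -2/451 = -0.00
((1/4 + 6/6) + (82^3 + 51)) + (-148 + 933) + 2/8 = 1104411/2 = 552205.50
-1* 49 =-49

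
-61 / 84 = -0.73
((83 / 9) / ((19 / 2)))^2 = 27556 / 29241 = 0.94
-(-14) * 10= 140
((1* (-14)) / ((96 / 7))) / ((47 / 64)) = -196 / 141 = -1.39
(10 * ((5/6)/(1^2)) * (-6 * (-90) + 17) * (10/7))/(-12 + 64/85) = -5918125/10038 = -589.57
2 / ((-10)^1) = -1 / 5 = -0.20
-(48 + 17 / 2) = -113 / 2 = -56.50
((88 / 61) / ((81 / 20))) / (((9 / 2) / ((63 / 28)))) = 880 / 4941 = 0.18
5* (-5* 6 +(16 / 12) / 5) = -446 / 3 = -148.67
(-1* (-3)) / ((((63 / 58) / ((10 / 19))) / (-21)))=-30.53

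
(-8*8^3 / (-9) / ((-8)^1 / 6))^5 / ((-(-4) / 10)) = -2814749767106560 / 243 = -11583332374924.12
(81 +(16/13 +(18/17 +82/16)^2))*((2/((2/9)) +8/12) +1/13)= 2751853315/2344368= 1173.81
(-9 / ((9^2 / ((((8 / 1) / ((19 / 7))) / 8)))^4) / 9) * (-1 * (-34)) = -81634 / 5609891727441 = -0.00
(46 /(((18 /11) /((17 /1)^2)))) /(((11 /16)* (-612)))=-1564 /81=-19.31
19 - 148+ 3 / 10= -1287 / 10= -128.70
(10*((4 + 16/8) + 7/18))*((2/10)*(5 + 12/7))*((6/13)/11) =10810/3003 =3.60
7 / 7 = 1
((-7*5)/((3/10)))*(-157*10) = 549500/3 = 183166.67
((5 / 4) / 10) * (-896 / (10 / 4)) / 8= -28 / 5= -5.60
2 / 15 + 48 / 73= 0.79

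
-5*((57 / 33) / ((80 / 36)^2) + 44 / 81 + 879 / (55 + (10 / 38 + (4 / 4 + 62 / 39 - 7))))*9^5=-88985332234251 / 16580080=-5367002.59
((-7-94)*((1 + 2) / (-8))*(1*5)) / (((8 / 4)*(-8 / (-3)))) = 4545 / 128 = 35.51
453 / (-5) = -453 / 5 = -90.60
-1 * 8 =-8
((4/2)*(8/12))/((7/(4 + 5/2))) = 26/21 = 1.24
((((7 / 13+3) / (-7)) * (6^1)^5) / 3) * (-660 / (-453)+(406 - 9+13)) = -7407884160 / 13741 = -539108.08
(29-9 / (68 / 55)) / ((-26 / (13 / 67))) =-1477 / 9112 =-0.16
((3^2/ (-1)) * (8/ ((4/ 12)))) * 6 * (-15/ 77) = 19440/ 77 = 252.47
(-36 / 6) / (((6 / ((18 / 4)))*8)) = -9 / 16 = -0.56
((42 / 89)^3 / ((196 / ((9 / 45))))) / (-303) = -126 / 356009345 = -0.00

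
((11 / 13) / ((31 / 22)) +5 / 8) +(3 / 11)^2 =507087 / 390104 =1.30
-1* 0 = 0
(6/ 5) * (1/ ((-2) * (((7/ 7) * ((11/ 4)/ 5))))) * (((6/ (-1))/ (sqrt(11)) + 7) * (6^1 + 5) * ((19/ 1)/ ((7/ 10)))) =-2280 + 13680 * sqrt(11)/ 77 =-1690.76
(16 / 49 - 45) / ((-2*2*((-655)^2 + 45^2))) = 2189 / 84485800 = 0.00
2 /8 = 1 /4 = 0.25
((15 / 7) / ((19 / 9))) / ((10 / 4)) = 0.41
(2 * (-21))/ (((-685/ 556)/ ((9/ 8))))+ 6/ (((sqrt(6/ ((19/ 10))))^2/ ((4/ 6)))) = 81416/ 2055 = 39.62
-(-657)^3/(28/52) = 3686714109/7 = 526673444.14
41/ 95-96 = -9079/ 95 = -95.57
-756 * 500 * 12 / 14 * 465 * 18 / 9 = -301320000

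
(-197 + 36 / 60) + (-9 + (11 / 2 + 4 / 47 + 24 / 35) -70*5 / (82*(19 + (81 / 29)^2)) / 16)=-3954068387 / 19855808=-199.14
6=6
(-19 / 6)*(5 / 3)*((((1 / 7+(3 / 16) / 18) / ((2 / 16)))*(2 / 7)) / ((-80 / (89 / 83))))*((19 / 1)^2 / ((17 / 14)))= 7.37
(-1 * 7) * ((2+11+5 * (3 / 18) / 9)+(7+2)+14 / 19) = -163961 / 1026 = -159.81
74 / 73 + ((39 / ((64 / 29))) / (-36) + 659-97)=31537279 / 56064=562.52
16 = 16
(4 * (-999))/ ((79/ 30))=-119880/ 79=-1517.47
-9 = -9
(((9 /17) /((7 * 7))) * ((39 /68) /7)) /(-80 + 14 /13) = -169 /15067304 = -0.00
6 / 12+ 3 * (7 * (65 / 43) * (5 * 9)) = 122893 / 86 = 1428.99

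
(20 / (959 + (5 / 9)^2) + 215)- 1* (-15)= 4468385 / 19426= 230.02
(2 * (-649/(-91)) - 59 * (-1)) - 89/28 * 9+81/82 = 681197/14924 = 45.64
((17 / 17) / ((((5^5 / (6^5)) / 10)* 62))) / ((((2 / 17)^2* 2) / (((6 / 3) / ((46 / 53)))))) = 14888124 / 445625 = 33.41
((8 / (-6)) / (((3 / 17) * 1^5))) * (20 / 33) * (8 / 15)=-2.44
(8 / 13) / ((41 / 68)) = 1.02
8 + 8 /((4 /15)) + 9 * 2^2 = 74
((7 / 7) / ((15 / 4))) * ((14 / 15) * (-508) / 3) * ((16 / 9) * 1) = -455168 / 6075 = -74.92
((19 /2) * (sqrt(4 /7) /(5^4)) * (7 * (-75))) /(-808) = 57 * sqrt(7) /20200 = 0.01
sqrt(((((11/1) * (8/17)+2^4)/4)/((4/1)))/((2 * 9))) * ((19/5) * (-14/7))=-2.06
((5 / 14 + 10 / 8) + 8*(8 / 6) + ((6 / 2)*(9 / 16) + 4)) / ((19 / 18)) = 18105 / 1064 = 17.02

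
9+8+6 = 23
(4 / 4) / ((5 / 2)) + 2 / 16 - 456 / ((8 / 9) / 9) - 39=-186219 / 40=-4655.48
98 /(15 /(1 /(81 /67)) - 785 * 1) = -469 /3670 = -0.13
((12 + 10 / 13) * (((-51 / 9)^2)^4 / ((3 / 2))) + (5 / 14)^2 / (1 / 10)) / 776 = 226963276085251 / 19459086192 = 11663.61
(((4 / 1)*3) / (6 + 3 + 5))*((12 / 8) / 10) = 9 / 70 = 0.13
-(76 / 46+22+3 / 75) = -13623 / 575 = -23.69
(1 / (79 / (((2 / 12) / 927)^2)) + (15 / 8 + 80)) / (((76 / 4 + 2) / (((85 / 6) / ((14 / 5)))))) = 170082370077475 / 8622190952928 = 19.73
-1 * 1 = -1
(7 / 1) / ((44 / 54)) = 189 / 22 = 8.59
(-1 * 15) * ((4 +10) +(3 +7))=-360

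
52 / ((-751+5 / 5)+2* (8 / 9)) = -18 / 259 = -0.07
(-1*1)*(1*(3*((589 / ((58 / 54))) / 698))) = -2.36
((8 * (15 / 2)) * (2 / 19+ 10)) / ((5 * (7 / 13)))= 29952 / 133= 225.20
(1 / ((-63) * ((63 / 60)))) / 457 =-20 / 604611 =-0.00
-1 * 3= -3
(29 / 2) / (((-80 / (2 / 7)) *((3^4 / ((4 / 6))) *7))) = -0.00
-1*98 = -98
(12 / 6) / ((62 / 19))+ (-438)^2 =5947183 / 31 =191844.61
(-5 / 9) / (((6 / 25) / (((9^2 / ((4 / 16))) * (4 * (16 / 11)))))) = -48000 / 11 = -4363.64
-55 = -55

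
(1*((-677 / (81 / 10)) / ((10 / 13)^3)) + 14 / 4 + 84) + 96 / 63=-5363933 / 56700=-94.60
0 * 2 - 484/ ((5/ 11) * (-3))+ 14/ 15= 5338/ 15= 355.87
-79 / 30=-2.63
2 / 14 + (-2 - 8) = -69 / 7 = -9.86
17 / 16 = 1.06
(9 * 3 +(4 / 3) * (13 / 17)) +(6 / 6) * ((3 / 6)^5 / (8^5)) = 1498415155 / 53477376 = 28.02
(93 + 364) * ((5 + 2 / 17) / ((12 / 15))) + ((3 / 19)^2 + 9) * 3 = 72429627 / 24548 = 2950.53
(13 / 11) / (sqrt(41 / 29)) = 13 * sqrt(1189) / 451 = 0.99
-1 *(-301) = 301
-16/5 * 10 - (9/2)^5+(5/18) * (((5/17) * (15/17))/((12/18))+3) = -52057171/27744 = -1876.34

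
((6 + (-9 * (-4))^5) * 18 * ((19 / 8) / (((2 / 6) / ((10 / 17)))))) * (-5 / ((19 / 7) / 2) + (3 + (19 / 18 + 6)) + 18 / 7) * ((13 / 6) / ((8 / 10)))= 30051368528025 / 272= 110482972529.50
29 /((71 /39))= 1131 /71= 15.93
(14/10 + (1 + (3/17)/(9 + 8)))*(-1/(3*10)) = -1161/14450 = -0.08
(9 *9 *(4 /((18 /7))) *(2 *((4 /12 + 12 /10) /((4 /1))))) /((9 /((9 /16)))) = 483 /80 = 6.04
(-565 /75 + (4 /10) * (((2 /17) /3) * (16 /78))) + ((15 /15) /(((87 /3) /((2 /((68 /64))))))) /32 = -127714 /16965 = -7.53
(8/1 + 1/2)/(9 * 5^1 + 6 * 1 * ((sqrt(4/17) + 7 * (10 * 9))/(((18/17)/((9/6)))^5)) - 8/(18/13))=9871840058544/25095631663063349 - 1840134672 * sqrt(17)/25095631663063349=0.00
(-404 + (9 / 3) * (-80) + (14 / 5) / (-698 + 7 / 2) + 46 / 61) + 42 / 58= -7893882377 / 12285705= -642.53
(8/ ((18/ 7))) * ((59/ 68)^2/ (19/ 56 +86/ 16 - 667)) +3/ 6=23909489/ 48160116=0.50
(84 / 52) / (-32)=-21 / 416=-0.05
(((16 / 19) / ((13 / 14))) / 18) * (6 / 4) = 56 / 741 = 0.08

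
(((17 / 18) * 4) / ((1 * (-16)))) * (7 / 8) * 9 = -119 / 64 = -1.86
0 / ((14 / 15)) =0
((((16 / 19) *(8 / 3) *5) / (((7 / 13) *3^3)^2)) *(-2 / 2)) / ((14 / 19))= -54080 / 750141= -0.07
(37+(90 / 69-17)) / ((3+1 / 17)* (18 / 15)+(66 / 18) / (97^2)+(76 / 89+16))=104633254950 / 100805160173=1.04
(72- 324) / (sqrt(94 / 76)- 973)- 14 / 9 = -46644682 / 35975655 + 28 * sqrt(1786) / 3997295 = -1.30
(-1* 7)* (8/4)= -14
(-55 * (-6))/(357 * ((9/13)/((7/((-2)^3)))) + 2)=-2145/1823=-1.18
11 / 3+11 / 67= 770 / 201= 3.83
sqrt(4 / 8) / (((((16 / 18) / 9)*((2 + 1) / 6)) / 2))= 81*sqrt(2) / 4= 28.64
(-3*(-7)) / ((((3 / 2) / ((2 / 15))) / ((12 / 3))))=112 / 15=7.47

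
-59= -59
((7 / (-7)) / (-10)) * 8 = 4 / 5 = 0.80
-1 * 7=-7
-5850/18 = -325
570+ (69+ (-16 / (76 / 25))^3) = 3382901 / 6859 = 493.21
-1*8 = -8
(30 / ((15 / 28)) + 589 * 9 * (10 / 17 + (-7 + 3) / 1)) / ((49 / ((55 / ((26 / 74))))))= -623739710 / 10829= -57599.01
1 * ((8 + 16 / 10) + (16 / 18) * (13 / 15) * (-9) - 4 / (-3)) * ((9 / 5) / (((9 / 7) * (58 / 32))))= 448 / 145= 3.09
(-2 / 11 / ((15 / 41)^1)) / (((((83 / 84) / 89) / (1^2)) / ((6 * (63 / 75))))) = -25747344 / 114125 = -225.61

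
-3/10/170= -3/1700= -0.00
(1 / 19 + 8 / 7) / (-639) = -53 / 28329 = -0.00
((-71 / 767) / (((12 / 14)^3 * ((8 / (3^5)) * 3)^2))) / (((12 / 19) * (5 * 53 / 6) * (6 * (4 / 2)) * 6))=-12493089 / 1665064960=-0.01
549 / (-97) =-549 / 97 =-5.66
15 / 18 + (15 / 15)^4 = 11 / 6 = 1.83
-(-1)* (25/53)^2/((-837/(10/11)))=-6250/25862463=-0.00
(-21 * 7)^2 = 21609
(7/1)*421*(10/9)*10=294700/9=32744.44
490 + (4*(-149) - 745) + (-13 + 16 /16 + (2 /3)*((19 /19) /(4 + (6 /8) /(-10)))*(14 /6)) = -862.60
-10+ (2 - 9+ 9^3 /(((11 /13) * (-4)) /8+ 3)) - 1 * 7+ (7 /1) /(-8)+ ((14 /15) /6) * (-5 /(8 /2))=257.83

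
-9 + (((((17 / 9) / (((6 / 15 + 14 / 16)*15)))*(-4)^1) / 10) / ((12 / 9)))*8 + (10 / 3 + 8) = 283 / 135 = 2.10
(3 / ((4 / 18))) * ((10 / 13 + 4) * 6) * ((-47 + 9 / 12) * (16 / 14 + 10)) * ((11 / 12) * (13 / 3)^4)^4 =-55872460837917118258684535 / 25713241344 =-2172906172755017.34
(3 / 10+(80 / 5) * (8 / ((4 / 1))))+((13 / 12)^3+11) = 385097 / 8640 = 44.57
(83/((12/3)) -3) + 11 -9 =19.75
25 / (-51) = -25 / 51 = -0.49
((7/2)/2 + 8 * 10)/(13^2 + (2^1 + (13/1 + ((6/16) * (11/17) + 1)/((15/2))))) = 83385/187849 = 0.44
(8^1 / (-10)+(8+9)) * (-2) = -162 / 5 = -32.40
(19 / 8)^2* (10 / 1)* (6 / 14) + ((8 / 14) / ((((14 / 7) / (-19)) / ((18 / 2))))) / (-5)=38019 / 1120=33.95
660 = 660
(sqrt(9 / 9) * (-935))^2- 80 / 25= 4371109 / 5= 874221.80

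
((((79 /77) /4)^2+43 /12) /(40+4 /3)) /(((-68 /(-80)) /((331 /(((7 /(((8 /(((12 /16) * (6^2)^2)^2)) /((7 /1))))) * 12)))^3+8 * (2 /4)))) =6955057157946049314234535152785 /16740624497763848445352934940672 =0.42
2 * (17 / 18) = 17 / 9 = 1.89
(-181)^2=32761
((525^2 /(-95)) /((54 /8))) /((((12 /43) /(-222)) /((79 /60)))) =153969025 /342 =450201.83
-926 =-926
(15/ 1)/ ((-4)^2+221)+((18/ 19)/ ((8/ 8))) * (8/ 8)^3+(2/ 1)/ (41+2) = 68233/ 64543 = 1.06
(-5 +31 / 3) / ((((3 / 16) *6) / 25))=3200 / 27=118.52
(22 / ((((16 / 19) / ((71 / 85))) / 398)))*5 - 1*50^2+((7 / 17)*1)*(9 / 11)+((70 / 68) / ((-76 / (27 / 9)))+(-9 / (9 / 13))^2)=1168089775 / 28424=41095.19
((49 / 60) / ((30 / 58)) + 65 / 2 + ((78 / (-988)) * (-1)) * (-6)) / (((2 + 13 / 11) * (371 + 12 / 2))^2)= 69532529 / 2977247227500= 0.00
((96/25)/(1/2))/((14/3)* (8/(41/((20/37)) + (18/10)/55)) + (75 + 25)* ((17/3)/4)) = 5342144/98884375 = 0.05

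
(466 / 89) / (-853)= -0.01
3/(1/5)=15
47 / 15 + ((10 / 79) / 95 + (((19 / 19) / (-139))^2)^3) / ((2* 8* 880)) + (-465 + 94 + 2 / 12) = -56048730245709118575953 / 152430596301697626880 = -367.70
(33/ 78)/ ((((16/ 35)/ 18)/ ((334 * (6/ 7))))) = 4769.13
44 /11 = 4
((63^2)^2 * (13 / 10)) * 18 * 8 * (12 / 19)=176937257952 / 95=1862497452.13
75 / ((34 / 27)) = 2025 / 34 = 59.56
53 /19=2.79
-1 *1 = -1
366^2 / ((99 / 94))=1399096 / 11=127190.55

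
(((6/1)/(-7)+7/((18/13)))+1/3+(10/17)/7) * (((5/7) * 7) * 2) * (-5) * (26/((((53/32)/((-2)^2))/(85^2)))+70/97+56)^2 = -1344927704058017859818300/28306402551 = -47513197822819.23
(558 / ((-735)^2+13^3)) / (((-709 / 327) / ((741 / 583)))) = -67603653 / 112104253217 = -0.00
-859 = -859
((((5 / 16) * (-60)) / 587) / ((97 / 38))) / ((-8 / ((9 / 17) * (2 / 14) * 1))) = 12825 / 108411856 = 0.00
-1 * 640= -640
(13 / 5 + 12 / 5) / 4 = 5 / 4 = 1.25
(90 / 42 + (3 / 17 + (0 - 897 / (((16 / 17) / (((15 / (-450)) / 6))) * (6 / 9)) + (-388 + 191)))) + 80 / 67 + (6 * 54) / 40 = -905449369 / 5102720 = -177.44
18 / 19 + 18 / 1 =360 / 19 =18.95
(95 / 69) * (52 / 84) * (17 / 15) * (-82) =-344318 / 4347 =-79.21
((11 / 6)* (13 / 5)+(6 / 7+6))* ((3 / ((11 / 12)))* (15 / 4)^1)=21969 / 154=142.66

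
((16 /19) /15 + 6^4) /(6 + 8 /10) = 10864 /57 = 190.60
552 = 552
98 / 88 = 49 / 44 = 1.11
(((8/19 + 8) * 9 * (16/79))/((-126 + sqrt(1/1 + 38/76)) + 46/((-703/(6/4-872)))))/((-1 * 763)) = 599293440 * sqrt(6)/283893206700971 + 82750233600/283893206700971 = 0.00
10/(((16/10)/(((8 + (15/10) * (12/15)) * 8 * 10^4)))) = 4600000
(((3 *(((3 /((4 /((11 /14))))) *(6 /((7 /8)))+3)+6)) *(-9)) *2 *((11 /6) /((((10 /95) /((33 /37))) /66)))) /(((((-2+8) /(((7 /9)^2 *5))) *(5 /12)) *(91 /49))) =-226235394 /481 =-470343.85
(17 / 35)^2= 289 / 1225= 0.24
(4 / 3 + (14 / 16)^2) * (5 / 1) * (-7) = -14105 / 192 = -73.46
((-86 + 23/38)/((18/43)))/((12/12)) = -139535/684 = -204.00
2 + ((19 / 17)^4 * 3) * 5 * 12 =23624822 / 83521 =282.86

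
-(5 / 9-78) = 697 / 9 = 77.44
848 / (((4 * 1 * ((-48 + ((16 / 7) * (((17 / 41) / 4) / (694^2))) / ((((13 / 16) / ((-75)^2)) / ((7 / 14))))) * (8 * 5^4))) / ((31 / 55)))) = -738111143497 / 1482459136950000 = -0.00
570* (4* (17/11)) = 3523.64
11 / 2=5.50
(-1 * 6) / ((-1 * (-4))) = -3 / 2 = -1.50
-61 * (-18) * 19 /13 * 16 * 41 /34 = 30962.61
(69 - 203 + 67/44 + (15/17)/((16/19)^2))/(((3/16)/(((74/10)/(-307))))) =77482773/4592720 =16.87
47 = 47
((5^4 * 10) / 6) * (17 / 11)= 53125 / 33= 1609.85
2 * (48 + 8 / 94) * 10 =45200 / 47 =961.70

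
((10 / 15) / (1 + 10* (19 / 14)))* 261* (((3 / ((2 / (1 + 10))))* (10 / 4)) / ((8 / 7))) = 234465 / 544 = 431.00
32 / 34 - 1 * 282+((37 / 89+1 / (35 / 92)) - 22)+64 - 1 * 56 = -15463629 / 52955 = -292.01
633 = 633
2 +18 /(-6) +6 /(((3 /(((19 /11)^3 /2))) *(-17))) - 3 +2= -52113 /22627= -2.30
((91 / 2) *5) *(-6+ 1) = -1137.50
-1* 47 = -47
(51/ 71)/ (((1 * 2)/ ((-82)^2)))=171462/ 71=2414.96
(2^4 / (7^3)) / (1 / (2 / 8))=4 / 343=0.01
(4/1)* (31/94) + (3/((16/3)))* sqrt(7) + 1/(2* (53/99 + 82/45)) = 9* sqrt(7)/16 + 55991/36566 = 3.02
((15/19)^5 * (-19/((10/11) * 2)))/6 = -556875/1042568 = -0.53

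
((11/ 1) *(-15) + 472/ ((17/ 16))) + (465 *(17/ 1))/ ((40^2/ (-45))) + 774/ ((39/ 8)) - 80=1919007/ 14144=135.68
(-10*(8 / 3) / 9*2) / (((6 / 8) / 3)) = -640 / 27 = -23.70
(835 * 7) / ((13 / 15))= 6744.23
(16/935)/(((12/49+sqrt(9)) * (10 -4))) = 392/445995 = 0.00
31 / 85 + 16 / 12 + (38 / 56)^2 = 2.16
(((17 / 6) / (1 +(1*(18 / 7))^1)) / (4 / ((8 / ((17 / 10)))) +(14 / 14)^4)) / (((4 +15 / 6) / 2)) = 952 / 7215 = 0.13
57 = 57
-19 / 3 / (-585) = 19 / 1755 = 0.01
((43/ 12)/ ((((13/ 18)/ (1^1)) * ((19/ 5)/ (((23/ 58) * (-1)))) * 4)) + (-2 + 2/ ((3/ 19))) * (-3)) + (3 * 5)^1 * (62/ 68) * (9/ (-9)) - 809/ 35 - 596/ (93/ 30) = -552116366239/ 2113944560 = -261.18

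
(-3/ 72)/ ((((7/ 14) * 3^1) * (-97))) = 1/ 3492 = 0.00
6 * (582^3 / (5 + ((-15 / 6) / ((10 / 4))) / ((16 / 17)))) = 2102798592 / 7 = 300399798.86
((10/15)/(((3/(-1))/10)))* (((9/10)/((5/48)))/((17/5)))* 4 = -384/17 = -22.59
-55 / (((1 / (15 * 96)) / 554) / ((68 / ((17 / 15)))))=-2632608000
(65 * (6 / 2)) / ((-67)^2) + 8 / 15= 38837 / 67335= 0.58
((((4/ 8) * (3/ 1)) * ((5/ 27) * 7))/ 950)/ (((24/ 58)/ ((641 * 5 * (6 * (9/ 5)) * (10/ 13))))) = 130123/ 988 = 131.70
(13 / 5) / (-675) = -13 / 3375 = -0.00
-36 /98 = -18 /49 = -0.37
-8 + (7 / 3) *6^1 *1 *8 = 104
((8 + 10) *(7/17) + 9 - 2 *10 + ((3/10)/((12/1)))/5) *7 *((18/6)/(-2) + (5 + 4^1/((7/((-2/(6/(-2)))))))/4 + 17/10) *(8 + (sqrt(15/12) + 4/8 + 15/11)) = -51992983/136000 - 2635589 *sqrt(5)/136000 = -425.63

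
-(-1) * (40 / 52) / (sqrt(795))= 2 * sqrt(795) / 2067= 0.03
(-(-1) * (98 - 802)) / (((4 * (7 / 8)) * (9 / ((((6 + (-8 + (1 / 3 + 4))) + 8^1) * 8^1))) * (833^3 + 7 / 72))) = -0.00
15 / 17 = 0.88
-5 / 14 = -0.36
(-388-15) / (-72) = 403 / 72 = 5.60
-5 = -5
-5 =-5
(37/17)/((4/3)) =111/68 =1.63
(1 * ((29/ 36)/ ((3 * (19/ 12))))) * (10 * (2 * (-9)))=-580/ 19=-30.53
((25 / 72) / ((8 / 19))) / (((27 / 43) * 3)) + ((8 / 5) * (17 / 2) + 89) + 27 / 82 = 988652053 / 9564480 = 103.37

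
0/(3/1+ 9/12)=0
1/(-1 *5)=-1/5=-0.20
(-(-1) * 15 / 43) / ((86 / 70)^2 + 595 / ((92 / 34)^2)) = 38881500 / 9225966437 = 0.00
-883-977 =-1860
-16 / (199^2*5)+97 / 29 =19206021 / 5742145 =3.34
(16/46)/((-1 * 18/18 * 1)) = -8/23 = -0.35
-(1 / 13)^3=-1 / 2197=-0.00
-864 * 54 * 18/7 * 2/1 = -1679616/7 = -239945.14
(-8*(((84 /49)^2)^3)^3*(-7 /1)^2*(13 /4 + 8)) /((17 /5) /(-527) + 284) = -253879.61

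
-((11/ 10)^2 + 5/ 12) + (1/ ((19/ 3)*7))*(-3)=-16901/ 9975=-1.69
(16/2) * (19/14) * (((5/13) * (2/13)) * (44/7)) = 33440/8281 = 4.04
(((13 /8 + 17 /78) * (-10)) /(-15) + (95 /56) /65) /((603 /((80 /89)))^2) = 6576800 /2358840302091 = 0.00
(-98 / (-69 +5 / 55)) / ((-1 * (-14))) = 77 / 758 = 0.10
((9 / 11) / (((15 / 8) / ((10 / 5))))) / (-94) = -24 / 2585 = -0.01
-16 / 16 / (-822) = 1 / 822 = 0.00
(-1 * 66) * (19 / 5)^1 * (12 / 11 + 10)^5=-3081087306048 / 73205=-42088481.74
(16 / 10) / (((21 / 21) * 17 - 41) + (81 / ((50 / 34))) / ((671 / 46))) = -13420 / 169629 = -0.08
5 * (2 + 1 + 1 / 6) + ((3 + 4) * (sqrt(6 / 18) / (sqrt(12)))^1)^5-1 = 132151 / 7776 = 16.99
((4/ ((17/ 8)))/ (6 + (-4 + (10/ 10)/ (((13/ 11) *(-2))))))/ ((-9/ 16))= -13312/ 6273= -2.12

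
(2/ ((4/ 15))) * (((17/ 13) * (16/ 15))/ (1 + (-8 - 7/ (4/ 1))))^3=-643956736/ 21194184375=-0.03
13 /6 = 2.17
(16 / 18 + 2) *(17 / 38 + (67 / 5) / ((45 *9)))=480623 / 346275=1.39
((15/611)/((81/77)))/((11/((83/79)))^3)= 20012545/984173390343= 0.00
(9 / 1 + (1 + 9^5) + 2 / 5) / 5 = 295297 / 25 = 11811.88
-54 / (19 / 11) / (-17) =594 / 323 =1.84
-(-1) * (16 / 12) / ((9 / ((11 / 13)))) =0.13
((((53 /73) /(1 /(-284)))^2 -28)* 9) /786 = 339620238 /698099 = 486.49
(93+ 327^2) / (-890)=-53511 / 445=-120.25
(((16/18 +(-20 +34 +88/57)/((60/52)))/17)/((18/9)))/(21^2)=877/915705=0.00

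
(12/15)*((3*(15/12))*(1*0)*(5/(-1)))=0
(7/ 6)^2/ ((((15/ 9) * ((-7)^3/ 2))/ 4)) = -2/ 105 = -0.02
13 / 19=0.68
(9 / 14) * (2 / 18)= 0.07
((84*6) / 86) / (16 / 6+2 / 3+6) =0.63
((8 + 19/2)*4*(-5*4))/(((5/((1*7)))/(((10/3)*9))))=-58800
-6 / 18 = -0.33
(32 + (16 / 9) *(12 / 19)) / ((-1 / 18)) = -11328 / 19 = -596.21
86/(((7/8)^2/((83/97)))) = 456832/4753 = 96.11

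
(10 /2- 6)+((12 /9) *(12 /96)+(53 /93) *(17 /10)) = 21 /155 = 0.14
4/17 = 0.24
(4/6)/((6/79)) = 79/9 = 8.78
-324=-324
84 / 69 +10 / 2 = 6.22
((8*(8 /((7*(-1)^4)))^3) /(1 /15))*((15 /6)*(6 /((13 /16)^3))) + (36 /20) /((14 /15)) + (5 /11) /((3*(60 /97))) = 1495498554925 /298414116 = 5011.49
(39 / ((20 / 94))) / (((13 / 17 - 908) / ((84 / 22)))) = -0.77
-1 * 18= -18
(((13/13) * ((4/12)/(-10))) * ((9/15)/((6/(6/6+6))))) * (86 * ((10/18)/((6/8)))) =-602/405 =-1.49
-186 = -186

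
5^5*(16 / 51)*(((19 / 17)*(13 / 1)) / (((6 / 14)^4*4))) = 7413087500 / 70227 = 105558.94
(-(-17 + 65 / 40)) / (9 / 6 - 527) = -123 / 4204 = -0.03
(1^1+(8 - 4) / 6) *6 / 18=5 / 9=0.56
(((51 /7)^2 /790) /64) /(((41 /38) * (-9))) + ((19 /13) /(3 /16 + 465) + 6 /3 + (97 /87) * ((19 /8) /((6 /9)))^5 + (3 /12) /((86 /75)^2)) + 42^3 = 322625001598222168912845719 /4317210513543156203520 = 74729.97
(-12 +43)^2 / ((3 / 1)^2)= 961 / 9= 106.78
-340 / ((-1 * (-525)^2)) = 0.00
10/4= 5/2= 2.50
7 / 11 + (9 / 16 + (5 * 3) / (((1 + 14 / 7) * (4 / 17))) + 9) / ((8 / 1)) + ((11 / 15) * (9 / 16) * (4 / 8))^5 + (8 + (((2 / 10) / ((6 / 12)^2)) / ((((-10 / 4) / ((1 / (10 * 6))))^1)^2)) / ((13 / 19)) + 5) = 2360083287327079 / 134951731200000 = 17.49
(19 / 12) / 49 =19 / 588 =0.03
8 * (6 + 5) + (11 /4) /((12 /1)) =88.23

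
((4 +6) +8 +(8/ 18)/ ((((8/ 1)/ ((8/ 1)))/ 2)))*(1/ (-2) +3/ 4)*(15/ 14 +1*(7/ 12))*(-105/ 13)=-59075/ 936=-63.11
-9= -9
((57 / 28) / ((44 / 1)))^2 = 3249 / 1517824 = 0.00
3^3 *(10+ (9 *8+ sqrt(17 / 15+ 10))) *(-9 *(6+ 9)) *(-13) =3159 *sqrt(2505)+ 3885570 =4043677.87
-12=-12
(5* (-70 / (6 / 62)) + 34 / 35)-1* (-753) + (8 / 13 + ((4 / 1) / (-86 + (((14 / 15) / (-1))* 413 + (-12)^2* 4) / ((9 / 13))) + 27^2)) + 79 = -17905003859 / 8716890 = -2054.06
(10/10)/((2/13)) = 13/2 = 6.50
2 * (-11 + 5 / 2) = -17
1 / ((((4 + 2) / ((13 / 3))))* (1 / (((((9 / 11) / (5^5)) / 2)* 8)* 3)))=0.00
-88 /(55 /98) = -156.80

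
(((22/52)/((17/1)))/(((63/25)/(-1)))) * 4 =-550/13923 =-0.04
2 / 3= 0.67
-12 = -12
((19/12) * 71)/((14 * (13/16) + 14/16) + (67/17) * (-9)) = -22933/4737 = -4.84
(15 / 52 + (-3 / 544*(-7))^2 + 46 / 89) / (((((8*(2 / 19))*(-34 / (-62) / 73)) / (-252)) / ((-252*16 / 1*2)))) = 47143231377395265 / 181898912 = 259172695.75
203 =203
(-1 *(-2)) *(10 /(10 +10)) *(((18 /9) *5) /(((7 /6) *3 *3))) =20 /21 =0.95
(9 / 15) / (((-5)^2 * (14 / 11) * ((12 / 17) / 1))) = 187 / 7000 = 0.03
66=66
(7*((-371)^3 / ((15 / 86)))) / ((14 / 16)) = -35132589968 / 15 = -2342172664.53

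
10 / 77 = 0.13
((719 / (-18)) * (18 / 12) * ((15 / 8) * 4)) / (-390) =719 / 624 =1.15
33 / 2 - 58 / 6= 41 / 6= 6.83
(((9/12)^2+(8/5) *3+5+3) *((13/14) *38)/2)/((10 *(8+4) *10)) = 264043/1344000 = 0.20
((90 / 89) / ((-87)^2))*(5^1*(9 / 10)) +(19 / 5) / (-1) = -1421906 / 374245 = -3.80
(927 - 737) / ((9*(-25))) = -38 / 45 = -0.84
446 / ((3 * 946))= 223 / 1419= 0.16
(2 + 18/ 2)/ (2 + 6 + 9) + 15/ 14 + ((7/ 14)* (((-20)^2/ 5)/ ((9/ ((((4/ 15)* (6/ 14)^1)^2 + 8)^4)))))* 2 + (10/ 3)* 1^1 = 1683742627824292253/ 45938257968750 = 36652.30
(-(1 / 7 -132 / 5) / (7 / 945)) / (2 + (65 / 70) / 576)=28584576 / 16141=1770.93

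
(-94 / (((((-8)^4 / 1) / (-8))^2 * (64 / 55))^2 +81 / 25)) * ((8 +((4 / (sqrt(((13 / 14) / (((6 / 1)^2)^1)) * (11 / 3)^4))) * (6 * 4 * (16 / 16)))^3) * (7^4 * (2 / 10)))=-2200964472184504320 * sqrt(182) / 696461697673751648353-1092358960 / 281474976720457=-0.04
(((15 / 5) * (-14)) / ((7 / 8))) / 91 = -48 / 91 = -0.53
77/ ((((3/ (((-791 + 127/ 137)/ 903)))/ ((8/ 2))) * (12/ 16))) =-6350080/ 53019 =-119.77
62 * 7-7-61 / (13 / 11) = 4880 / 13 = 375.38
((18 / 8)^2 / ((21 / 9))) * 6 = 729 / 56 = 13.02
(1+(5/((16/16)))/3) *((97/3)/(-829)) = -776/7461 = -0.10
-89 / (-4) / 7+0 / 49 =89 / 28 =3.18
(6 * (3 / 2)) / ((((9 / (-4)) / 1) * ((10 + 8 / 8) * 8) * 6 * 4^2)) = -1 / 2112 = -0.00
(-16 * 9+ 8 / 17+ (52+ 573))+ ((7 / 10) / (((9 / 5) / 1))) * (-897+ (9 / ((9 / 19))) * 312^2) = 73378457 / 102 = 719396.64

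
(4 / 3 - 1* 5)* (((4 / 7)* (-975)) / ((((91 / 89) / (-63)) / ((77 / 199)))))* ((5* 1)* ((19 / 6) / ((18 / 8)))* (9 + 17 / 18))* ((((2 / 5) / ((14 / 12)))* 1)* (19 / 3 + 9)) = -673906789600 / 37611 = -17917811.00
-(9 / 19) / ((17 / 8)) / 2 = -36 / 323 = -0.11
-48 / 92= -12 / 23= -0.52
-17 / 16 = -1.06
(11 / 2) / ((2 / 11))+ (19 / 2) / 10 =156 / 5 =31.20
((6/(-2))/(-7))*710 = 2130/7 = 304.29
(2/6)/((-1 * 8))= -0.04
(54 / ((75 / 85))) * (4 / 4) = 306 / 5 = 61.20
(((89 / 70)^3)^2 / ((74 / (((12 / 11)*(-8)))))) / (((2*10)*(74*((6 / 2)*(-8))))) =496981290961 / 35433525820000000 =0.00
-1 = -1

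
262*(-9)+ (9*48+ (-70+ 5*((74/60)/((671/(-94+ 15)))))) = -1996.73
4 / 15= 0.27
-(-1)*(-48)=-48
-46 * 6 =-276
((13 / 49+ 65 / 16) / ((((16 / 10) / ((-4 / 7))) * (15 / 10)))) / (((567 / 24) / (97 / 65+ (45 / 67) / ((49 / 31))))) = -5932327 / 70942347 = -0.08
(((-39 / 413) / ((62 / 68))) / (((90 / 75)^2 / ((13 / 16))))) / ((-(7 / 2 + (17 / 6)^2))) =43095 / 8501192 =0.01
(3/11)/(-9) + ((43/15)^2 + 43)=51.19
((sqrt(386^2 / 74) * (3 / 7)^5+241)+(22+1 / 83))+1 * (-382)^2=46899 * sqrt(74) / 621859+12133522 / 83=146187.66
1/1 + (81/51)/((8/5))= 271/136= 1.99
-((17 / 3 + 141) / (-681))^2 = -193600 / 4173849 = -0.05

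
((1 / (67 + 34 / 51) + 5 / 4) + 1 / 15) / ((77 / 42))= 16217 / 22330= 0.73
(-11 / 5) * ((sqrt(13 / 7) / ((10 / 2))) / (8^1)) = -11 * sqrt(91) / 1400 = -0.07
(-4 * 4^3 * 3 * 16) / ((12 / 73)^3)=-24897088 / 9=-2766343.11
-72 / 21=-24 / 7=-3.43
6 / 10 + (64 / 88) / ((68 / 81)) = 1371 / 935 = 1.47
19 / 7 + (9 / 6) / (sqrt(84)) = sqrt(21) / 28 + 19 / 7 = 2.88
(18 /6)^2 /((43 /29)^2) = 7569 /1849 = 4.09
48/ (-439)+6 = 2586/ 439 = 5.89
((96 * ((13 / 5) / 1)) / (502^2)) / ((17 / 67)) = 20904 / 5355085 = 0.00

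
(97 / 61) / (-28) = -97 / 1708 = -0.06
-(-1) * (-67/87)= -67/87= -0.77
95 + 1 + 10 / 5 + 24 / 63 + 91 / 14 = 4405 / 42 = 104.88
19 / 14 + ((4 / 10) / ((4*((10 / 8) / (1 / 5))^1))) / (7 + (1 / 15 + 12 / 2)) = 1664 / 1225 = 1.36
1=1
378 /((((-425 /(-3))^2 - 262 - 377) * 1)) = 243 /12491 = 0.02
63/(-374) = -63/374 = -0.17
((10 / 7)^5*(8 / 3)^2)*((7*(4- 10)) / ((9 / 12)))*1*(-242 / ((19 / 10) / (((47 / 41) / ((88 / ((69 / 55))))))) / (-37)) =-27673600000 / 207612069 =-133.29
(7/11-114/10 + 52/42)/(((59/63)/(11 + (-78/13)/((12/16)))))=-99018/3245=-30.51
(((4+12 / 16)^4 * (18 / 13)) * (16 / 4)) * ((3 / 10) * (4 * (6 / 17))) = 10556001 / 8840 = 1194.12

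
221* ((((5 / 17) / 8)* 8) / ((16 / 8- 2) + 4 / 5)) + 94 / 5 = 2001 / 20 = 100.05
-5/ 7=-0.71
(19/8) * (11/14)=1.87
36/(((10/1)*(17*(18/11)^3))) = 1331/27540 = 0.05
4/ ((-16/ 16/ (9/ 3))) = -12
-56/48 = -7/6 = -1.17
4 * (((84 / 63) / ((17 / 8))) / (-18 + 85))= 128 / 3417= 0.04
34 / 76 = 17 / 38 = 0.45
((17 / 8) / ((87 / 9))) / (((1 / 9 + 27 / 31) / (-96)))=-85374 / 3973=-21.49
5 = 5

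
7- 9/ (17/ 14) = -7/ 17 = -0.41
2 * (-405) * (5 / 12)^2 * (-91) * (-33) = -3378375 / 8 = -422296.88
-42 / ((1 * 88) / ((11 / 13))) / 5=-21 / 260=-0.08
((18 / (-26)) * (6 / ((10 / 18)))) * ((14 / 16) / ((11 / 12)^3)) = -734832 / 86515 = -8.49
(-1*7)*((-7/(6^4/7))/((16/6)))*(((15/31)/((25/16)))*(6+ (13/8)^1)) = 20923/89280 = 0.23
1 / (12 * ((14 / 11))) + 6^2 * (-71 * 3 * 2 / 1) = -2576437 / 168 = -15335.93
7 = 7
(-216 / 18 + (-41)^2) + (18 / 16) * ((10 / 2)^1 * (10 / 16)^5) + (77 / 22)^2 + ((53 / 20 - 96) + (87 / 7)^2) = 111938614917 / 64225280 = 1742.91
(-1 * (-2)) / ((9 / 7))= 14 / 9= 1.56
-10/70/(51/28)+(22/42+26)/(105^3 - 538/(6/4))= -97181965/1239432243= -0.08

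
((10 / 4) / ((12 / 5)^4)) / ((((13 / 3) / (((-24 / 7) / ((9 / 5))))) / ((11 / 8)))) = -171875 / 3773952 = -0.05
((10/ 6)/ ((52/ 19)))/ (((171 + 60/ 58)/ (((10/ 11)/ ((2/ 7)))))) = 96425/ 8561124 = 0.01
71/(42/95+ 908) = 6745/86302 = 0.08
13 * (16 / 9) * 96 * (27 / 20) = 14976 / 5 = 2995.20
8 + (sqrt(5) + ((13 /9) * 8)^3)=sqrt(5) + 1130696 /729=1553.26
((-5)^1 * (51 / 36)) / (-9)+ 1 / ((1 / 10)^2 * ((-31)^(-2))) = 10378885 / 108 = 96100.79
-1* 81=-81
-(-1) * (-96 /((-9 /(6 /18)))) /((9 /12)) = 128 /27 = 4.74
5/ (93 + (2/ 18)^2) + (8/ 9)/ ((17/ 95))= 5787805/ 1152702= 5.02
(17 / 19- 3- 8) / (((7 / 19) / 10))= -1920 / 7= -274.29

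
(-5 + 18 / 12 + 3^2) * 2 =11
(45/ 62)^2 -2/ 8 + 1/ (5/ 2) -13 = -59213/ 4805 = -12.32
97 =97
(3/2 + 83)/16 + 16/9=2033/288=7.06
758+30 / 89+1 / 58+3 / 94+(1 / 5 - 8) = 455256822 / 606535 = 750.59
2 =2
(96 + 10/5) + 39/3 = 111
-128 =-128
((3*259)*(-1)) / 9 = -259 / 3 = -86.33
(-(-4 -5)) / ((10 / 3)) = 27 / 10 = 2.70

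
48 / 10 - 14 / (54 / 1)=613 / 135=4.54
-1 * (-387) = 387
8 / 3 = 2.67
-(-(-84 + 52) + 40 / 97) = -32.41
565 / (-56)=-10.09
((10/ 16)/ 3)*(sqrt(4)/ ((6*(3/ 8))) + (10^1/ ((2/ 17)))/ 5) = 805/ 216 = 3.73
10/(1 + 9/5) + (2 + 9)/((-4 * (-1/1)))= 177/28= 6.32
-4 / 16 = -1 / 4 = -0.25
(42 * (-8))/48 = -7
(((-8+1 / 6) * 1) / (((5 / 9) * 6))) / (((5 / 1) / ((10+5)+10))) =-47 / 4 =-11.75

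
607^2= 368449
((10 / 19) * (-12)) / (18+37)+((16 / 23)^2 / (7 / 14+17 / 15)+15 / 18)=32985541 / 32504934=1.01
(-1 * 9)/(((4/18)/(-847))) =68607/2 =34303.50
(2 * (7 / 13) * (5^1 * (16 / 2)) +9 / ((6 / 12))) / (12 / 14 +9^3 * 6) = 2779 / 199056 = 0.01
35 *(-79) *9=-24885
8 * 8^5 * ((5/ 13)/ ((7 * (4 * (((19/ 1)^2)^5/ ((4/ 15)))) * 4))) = 65536/ 1673781088379673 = 0.00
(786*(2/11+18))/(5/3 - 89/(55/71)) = -126.22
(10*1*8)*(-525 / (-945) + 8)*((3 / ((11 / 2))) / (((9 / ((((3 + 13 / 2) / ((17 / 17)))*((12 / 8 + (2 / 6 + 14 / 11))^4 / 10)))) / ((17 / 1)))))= 3993153513125 / 64039734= 62354.31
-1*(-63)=63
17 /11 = 1.55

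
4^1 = 4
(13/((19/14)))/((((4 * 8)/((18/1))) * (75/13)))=3549/3800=0.93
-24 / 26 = -12 / 13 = -0.92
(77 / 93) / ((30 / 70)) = 539 / 279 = 1.93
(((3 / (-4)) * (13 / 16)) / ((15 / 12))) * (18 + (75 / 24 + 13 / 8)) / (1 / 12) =-133.09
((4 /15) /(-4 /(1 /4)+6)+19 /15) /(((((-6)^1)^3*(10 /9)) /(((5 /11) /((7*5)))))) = -31 /462000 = -0.00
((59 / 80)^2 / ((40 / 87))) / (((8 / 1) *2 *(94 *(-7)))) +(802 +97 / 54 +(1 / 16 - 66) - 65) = 48963614223131 / 72769536000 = 672.86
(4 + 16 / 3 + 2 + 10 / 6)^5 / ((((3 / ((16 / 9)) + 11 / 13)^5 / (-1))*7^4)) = -144555105949057024 / 97598970383828207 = -1.48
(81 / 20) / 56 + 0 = 81 / 1120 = 0.07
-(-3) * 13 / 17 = 39 / 17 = 2.29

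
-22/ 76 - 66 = -2519/ 38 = -66.29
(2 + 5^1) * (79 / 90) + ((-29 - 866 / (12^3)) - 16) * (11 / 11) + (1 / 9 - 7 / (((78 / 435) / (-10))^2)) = -15923552429 / 730080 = -21810.70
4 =4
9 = 9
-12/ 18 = -0.67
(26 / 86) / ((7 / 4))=52 / 301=0.17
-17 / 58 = -0.29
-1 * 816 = -816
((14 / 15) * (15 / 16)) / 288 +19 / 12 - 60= -134585 / 2304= -58.41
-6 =-6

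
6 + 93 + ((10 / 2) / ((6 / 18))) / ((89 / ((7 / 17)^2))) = 2547114 / 25721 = 99.03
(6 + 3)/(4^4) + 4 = 4.04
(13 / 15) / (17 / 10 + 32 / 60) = 26 / 67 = 0.39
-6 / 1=-6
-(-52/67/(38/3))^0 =-1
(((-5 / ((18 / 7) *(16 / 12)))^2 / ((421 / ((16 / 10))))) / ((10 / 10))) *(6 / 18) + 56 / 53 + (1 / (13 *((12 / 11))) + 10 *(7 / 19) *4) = 18888348673 / 1190443176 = 15.87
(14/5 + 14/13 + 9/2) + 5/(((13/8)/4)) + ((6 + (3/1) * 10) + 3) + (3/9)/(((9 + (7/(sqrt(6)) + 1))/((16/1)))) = 4316809/71630 - 112 * sqrt(6)/1653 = 60.10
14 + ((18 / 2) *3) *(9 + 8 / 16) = 541 / 2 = 270.50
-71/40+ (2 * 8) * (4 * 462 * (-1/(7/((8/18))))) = -225493/120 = -1879.11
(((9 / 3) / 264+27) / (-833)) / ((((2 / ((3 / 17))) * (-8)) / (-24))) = -21393 / 2492336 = -0.01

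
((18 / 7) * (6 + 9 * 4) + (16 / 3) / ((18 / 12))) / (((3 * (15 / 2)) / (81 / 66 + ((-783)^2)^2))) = 307496146556228 / 165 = 1863613009431.68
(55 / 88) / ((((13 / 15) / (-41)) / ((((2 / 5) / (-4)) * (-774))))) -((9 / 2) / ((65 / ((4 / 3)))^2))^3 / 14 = -9665423957111423 / 4223457875000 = -2288.51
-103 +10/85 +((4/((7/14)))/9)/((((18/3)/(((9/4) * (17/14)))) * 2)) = -146627/1428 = -102.68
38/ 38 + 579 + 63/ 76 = 44143/ 76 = 580.83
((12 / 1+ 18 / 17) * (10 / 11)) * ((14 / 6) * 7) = 36260 / 187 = 193.90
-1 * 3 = -3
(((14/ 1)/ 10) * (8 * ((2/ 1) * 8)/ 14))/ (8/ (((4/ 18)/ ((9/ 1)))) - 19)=64/ 1525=0.04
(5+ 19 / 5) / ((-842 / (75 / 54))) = -55 / 3789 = -0.01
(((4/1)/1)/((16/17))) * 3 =51/4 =12.75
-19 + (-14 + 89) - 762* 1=-706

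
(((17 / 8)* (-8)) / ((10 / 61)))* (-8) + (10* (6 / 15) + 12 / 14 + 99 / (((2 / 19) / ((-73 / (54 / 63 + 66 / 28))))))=-718387 / 35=-20525.34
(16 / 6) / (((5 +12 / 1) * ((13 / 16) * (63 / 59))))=7552 / 41769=0.18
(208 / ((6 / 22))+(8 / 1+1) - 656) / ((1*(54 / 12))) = 694 / 27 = 25.70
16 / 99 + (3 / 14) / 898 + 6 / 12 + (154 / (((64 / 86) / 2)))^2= 3411140558405 / 19914048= 171293.18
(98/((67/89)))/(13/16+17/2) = 139552/9983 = 13.98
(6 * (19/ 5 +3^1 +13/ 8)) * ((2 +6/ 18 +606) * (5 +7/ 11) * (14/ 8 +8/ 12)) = 110581495/ 264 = 418869.30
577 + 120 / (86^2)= 1066903 / 1849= 577.02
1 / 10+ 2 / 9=29 / 90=0.32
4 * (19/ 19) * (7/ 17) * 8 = 224/ 17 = 13.18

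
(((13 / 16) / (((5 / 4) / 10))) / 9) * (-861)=-3731 / 6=-621.83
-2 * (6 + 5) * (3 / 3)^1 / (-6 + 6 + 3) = -22 / 3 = -7.33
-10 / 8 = -5 / 4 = -1.25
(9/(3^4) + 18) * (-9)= -163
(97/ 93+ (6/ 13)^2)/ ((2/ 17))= 335597/ 31434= 10.68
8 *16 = 128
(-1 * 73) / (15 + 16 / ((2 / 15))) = -73 / 135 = -0.54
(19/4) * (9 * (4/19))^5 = 15116544/130321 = 115.99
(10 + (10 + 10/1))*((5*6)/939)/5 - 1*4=-1192/313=-3.81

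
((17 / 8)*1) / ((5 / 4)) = 17 / 10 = 1.70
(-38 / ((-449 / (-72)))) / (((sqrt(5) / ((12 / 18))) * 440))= -228 * sqrt(5) / 123475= -0.00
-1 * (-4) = 4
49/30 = 1.63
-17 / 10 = -1.70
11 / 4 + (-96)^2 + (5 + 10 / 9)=9224.86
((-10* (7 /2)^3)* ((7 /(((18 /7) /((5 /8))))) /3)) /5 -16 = -111683 /1728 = -64.63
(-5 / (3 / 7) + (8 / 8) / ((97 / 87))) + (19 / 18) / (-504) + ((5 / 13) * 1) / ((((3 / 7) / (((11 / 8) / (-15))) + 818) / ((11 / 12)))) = -3858475787561 / 358214206896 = -10.77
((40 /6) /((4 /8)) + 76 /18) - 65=-427 /9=-47.44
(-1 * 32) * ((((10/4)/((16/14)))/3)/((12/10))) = -175/9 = -19.44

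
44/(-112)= -11/28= -0.39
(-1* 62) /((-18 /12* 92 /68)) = 30.55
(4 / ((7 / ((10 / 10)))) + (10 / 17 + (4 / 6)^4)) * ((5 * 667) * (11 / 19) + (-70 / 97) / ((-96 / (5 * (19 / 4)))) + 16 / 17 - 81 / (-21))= 533176016005901 / 202943670048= 2627.21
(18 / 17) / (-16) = -0.07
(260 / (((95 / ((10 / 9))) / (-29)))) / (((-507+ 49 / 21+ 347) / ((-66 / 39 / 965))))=-464 / 473043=-0.00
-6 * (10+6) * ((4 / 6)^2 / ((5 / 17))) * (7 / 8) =-1904 / 15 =-126.93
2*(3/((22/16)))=48/11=4.36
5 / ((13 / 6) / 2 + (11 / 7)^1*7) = 12 / 29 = 0.41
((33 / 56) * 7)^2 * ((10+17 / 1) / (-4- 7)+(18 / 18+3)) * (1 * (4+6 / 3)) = 5049 / 32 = 157.78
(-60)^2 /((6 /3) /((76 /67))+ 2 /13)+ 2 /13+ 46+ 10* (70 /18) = 217495450 /110799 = 1962.97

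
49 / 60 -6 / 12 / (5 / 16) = -47 / 60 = -0.78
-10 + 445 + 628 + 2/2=1064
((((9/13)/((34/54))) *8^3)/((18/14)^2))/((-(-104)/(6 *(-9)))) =-508032/2873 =-176.83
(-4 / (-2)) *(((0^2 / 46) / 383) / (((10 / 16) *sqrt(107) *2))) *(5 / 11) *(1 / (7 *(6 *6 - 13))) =0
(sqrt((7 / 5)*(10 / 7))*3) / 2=3*sqrt(2) / 2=2.12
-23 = -23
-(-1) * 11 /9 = 11 /9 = 1.22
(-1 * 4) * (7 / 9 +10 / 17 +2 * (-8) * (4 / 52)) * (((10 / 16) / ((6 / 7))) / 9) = -9415 / 214812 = -0.04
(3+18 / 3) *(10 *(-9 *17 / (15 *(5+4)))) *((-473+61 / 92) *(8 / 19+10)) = 219404295 / 437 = 502069.32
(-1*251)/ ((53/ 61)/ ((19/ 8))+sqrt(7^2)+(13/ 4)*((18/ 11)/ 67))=-33.71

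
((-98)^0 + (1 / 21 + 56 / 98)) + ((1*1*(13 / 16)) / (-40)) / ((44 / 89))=1.58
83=83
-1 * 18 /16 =-9 /8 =-1.12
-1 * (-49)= 49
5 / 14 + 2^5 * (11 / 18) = 2509 / 126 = 19.91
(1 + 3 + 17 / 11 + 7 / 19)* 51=63036 / 209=301.61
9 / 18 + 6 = 6.50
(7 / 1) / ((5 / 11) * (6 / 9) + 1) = 231 / 43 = 5.37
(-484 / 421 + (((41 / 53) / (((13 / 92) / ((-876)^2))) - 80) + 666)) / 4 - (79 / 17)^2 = 176108925190157 / 167659882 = 1050393.95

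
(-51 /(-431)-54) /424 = -23223 /182744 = -0.13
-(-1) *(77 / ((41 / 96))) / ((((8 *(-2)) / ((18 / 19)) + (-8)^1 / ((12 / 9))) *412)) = -0.02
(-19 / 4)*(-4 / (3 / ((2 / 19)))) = 2 / 3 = 0.67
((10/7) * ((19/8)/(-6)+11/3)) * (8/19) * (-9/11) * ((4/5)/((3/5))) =-3140/1463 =-2.15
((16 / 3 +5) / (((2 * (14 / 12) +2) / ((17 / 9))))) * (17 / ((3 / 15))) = 44795 / 117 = 382.86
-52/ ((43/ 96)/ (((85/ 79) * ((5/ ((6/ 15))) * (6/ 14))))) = -15912000/ 23779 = -669.16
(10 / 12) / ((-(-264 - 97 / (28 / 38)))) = 35 / 16617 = 0.00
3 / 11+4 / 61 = 227 / 671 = 0.34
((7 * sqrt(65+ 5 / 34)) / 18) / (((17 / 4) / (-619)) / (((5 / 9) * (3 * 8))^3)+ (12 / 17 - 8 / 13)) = 3605056000 * sqrt(75310) / 28522607049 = 34.69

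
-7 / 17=-0.41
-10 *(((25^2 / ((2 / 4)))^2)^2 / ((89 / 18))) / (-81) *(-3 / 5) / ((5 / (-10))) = 19531250000000 / 267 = 73150749063.67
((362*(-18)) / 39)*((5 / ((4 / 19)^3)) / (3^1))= -6207395 / 208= -29843.25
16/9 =1.78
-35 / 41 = -0.85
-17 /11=-1.55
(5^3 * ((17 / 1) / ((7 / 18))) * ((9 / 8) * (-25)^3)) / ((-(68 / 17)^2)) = 2689453125 / 448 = 6003243.58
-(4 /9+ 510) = -4594 /9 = -510.44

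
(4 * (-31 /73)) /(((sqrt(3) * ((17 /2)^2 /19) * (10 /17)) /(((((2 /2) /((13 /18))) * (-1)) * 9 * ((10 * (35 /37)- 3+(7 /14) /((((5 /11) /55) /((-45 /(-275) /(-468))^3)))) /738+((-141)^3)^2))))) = 146606098385798907120304974621 * sqrt(3) /5914573820870000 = 42932799351939.40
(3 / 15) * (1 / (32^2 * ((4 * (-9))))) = -1 / 184320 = -0.00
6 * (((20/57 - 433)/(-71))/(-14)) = -3523/1349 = -2.61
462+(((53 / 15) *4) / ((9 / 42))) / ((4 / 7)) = 25984 / 45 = 577.42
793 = 793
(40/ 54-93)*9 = -2491/ 3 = -830.33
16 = 16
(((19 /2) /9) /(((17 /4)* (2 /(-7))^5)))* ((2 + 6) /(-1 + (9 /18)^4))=2554664 /2295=1113.14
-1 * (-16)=16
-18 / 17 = -1.06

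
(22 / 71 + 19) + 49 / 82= 115901 / 5822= 19.91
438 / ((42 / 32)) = 2336 / 7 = 333.71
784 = 784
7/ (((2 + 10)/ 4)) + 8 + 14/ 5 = 13.13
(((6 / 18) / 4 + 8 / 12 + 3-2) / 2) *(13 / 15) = 91 / 120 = 0.76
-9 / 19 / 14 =-9 / 266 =-0.03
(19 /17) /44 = 19 /748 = 0.03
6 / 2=3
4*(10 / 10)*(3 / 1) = 12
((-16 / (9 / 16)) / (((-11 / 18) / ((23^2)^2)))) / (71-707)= -35819648 / 1749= -20480.07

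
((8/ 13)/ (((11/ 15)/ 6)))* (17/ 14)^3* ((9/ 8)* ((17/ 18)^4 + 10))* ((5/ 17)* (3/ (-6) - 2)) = -40939776125/ 508540032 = -80.50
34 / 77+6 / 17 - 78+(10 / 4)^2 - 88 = -832291 / 5236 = -158.96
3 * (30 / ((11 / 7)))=630 / 11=57.27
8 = 8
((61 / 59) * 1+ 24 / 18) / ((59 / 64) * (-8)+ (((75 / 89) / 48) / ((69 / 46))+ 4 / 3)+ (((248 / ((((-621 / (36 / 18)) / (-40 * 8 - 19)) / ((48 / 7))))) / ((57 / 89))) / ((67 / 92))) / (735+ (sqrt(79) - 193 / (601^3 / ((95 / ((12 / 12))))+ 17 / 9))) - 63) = -933258105575293699311190101051277806765549 / 25078872234660347921502437744459621724475427+ 108119593483411372214402917126961627136 * sqrt(79) / 25078872234660347921502437744459621724475427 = -0.04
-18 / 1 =-18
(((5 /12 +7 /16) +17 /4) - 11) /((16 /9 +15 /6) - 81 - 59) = 849 /19544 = 0.04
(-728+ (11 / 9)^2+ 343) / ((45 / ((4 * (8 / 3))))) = -994048 / 10935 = -90.91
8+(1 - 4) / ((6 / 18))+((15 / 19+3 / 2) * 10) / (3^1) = 6.63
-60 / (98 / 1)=-30 / 49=-0.61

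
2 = 2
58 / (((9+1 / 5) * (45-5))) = 29 / 184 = 0.16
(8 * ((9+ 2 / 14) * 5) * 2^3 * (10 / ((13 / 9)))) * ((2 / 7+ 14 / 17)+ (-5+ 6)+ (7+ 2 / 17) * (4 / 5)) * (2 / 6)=570531840 / 10829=52685.55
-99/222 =-0.45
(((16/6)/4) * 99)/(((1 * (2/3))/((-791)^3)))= -48996453429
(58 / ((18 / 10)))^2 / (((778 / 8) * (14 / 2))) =336400 / 220563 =1.53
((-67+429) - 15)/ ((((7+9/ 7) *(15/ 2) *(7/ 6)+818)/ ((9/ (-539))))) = -6246/ 959959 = -0.01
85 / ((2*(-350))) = -17 / 140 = -0.12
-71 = -71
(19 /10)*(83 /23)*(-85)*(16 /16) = -26809 /46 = -582.80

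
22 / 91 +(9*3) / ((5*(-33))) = 391 / 5005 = 0.08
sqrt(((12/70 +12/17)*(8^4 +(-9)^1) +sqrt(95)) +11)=sqrt(354025*sqrt(95) +1273275605)/595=60.05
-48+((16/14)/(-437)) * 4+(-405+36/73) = -101050283/223307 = -452.52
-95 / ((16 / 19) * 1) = -1805 / 16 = -112.81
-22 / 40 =-11 / 20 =-0.55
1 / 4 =0.25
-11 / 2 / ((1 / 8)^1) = -44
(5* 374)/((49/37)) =69190/49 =1412.04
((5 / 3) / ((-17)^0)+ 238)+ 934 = 3521 / 3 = 1173.67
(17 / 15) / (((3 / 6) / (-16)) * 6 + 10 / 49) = 13328 / 195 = 68.35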